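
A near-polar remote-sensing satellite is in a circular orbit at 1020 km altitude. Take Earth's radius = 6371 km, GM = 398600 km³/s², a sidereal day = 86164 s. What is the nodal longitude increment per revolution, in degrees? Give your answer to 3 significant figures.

Semi-major axis a = 6371 + 1020 = 7391 km. Period T = 2π√(a³/μ) = 2π√(7391³/398600) = 6323.6 s = 105.39 min.
During one orbit Earth rotates (6323.6 / 86164) × 360° = 26.42°.

26.4°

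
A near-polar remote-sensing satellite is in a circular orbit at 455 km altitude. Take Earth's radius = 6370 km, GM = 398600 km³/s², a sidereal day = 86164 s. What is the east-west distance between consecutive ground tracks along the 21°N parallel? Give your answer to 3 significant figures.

2430 km

Semi-major axis a = 6370 + 455 = 6825 km. Period T = 2π√(a³/μ) = 2π√(6825³/398600) = 5611.3 s = 93.52 min.
Node shift per orbit = (5611.3/86164) × 360° = 23.44°.
Equatorial spacing = 23.44 × 111.2 km/° = 2607 km.
At 21° latitude, spacing = 2607 × cos(21°) = 2433 km.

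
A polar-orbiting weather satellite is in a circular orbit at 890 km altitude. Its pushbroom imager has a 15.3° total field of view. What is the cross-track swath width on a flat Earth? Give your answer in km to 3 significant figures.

Half-angle = 15.3°/2 = 7.65°.
Swath width ≈ 2h·tan(θ/2) = 2 × 890 × tan(7.65°) = 239.1 km.

239 km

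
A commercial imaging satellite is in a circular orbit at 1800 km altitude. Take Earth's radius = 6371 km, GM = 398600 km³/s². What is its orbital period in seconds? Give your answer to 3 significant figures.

7350 seconds

Semi-major axis a = 6371 + 1800 = 8171 km. Period T = 2π√(a³/μ) = 2π√(8171³/398600) = 7350.6 s = 122.51 min.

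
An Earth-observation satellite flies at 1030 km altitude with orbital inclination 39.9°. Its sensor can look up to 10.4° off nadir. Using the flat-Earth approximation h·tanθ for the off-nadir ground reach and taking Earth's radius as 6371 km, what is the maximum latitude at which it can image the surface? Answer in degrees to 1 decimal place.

For a prograde orbit the ground track reaches latitude ±i = ±39.9°.
Sensor half-swath on the ground ≈ 1030·tan(10.4°) = 189 km = 1.70° of latitude.
Maximum observable latitude ≈ 39.9 + 1.70 = 41.6°.

41.6°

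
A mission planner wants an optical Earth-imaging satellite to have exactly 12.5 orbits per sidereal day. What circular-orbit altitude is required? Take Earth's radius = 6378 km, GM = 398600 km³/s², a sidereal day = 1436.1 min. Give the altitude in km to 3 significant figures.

1450 km

Required period T = 86166 / 12.5 = 6893.3 s.
From T = 2π√(a³/μ): a = (μ T²/4π²)^(1/3) = (398600 × 6893.3² / 4π²)^(1/3) = 7828 km.
Altitude h = a − R = 7828 − 6378 = 1450 km.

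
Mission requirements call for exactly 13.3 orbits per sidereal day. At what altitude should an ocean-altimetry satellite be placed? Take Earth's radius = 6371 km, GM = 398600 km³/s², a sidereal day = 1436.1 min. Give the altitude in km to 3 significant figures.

Required period T = 86166 / 13.3 = 6478.6 s.
From T = 2π√(a³/μ): a = (μ T²/4π²)^(1/3) = (398600 × 6478.6² / 4π²)^(1/3) = 7511 km.
Altitude h = a − R = 7511 − 6371 = 1140 km.

1140 km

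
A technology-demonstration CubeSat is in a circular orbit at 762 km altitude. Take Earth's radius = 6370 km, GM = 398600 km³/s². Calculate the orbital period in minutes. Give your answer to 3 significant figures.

Semi-major axis a = 6370 + 762 = 7132 km. Period T = 2π√(a³/μ) = 2π√(7132³/398600) = 5994.2 s = 99.90 min.

99.9 min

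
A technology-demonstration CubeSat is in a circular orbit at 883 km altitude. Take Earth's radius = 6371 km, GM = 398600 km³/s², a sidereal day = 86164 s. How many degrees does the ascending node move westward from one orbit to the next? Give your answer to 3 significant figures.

25.7°

Semi-major axis a = 6371 + 883 = 7254 km. Period T = 2π√(a³/μ) = 2π√(7254³/398600) = 6148.6 s = 102.48 min.
During one orbit Earth rotates (6148.6 / 86164) × 360° = 25.69°.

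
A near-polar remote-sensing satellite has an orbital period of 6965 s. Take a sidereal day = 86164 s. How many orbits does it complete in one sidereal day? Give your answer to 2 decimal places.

12.37

Orbits per sidereal day = 86164 / 6965.0 = 12.371.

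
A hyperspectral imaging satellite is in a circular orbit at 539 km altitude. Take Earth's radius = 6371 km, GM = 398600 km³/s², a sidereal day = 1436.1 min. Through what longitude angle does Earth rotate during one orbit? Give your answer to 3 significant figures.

Semi-major axis a = 6371 + 539 = 6910 km. Period T = 2π√(a³/μ) = 2π√(6910³/398600) = 5716.5 s = 95.27 min.
During one orbit Earth rotates (5716.5 / 86166) × 360° = 23.88°.

23.9°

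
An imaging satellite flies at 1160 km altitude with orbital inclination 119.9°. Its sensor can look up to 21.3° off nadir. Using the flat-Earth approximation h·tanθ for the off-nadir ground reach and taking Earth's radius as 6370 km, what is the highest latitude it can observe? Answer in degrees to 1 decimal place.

64.2°

Retrograde orbit: the ground track reaches ±(180° − i) = ±(180 − 119.9) = ±60.1°.
Sensor half-swath on the ground ≈ 1160·tan(21.3°) = 452 km = 4.07° of latitude.
Maximum observable latitude ≈ 60.1 + 4.07 = 64.2°.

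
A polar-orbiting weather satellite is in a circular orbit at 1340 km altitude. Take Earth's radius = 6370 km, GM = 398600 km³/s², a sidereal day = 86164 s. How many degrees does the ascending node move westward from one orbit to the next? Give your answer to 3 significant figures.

28.1°

Semi-major axis a = 6370 + 1340 = 7710 km. Period T = 2π√(a³/μ) = 2π√(7710³/398600) = 6737.4 s = 112.29 min.
During one orbit Earth rotates (6737.4 / 86164) × 360° = 28.15°.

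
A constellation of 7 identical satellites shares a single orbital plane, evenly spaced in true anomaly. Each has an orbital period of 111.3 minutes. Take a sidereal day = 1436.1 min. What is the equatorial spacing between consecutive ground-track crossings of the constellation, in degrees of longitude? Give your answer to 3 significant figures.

3.99°

T = 111.3 min = 6678.0 s.
Single-satellite node shift = (6678.0/86166) × 360° = 27.90°.
With 7 satellites evenly phased, successive equator crossings are 27.90/7 = 3.986° apart.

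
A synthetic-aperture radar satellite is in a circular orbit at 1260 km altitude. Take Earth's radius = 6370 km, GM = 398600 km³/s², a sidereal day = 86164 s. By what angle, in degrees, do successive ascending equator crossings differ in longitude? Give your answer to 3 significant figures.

Semi-major axis a = 6370 + 1260 = 7630 km. Period T = 2π√(a³/μ) = 2π√(7630³/398600) = 6632.8 s = 110.55 min.
During one orbit Earth rotates (6632.8 / 86164) × 360° = 27.71°.

27.7°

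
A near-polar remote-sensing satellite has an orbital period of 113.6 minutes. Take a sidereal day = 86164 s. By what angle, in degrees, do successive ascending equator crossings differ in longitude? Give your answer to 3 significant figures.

28.5°

T = 113.6 min = 6816.0 s.
During one orbit Earth rotates (6816.0 / 86164) × 360° = 28.48°.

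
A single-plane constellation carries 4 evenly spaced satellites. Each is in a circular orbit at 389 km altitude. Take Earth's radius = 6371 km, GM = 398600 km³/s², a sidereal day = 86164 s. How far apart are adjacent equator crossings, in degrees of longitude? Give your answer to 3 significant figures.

5.78°

Semi-major axis a = 6371 + 389 = 6760 km. Period T = 2π√(a³/μ) = 2π√(6760³/398600) = 5531.4 s = 92.19 min.
Single-satellite node shift = (5531.4/86164) × 360° = 23.11°.
With 4 satellites evenly phased, successive equator crossings are 23.11/4 = 5.778° apart.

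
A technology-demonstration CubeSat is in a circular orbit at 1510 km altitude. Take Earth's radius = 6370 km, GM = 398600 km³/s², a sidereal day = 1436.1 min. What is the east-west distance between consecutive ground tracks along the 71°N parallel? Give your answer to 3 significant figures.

1050 km

Semi-major axis a = 6370 + 1510 = 7880 km. Period T = 2π√(a³/μ) = 2π√(7880³/398600) = 6961.5 s = 116.02 min.
Node shift per orbit = (6961.5/86166) × 360° = 29.08°.
Equatorial spacing = 29.08 × 111.2 km/° = 3234 km.
At 71° latitude, spacing = 3234 × cos(71°) = 1053 km.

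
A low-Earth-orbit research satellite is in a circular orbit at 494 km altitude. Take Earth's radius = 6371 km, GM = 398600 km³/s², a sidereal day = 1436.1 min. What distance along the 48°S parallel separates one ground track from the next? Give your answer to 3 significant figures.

Semi-major axis a = 6371 + 494 = 6865 km. Period T = 2π√(a³/μ) = 2π√(6865³/398600) = 5660.7 s = 94.35 min.
Node shift per orbit = (5660.7/86166) × 360° = 23.65°.
Equatorial spacing = 23.65 × 111.2 km/° = 2630 km.
At 48° latitude, spacing = 2630 × cos(48°) = 1760 km.

1760 km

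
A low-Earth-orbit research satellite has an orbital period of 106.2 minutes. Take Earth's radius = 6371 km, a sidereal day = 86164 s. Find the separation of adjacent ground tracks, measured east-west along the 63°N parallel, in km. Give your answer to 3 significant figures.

T = 106.2 min = 6372.0 s.
Node shift per orbit = (6372.0/86164) × 360° = 26.62°.
Equatorial spacing = 26.62 × 111.2 km/° = 2960 km.
At 63° latitude, spacing = 2960 × cos(63°) = 1344 km.

1340 km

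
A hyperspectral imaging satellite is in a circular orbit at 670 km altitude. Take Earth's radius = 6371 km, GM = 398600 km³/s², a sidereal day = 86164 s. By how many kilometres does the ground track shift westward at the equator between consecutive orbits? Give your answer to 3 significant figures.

Semi-major axis a = 6371 + 670 = 7041 km. Period T = 2π√(a³/μ) = 2π√(7041³/398600) = 5879.8 s = 98.00 min.
During one orbit Earth rotates (5879.8 / 86164) × 360° = 24.57°.
At the equator that is 24.57° × (2π·6371/360) km/° = 24.57 × 111.2 = 2732 km.

2730 km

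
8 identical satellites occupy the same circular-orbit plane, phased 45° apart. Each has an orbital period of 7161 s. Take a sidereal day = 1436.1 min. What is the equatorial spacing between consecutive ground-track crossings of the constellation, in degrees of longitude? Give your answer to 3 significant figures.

3.74°

Single-satellite node shift = (7161.0/86166) × 360° = 29.92°.
With 8 satellites evenly phased, successive equator crossings are 29.92/8 = 3.740° apart.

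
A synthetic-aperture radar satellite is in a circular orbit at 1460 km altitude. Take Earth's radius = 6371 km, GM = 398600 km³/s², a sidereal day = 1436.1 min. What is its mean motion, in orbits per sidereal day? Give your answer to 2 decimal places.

Semi-major axis a = 6371 + 1460 = 7831 km. Period T = 2π√(a³/μ) = 2π√(7831³/398600) = 6896.6 s = 114.94 min.
Orbits per sidereal day = 86166 / 6896.6 = 12.494.

12.49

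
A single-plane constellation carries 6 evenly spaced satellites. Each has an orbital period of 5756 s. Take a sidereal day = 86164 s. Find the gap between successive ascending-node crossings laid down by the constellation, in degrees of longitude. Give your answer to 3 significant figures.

4.01°

Single-satellite node shift = (5756.0/86164) × 360° = 24.05°.
With 6 satellites evenly phased, successive equator crossings are 24.05/6 = 4.008° apart.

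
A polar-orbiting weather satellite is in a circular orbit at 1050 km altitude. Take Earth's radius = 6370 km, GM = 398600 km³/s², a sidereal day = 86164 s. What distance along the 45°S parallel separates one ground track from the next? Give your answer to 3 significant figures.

2090 km

Semi-major axis a = 6370 + 1050 = 7420 km. Period T = 2π√(a³/μ) = 2π√(7420³/398600) = 6360.9 s = 106.01 min.
Node shift per orbit = (6360.9/86164) × 360° = 26.58°.
Equatorial spacing = 26.58 × 111.2 km/° = 2955 km.
At 45° latitude, spacing = 2955 × cos(45°) = 2089 km.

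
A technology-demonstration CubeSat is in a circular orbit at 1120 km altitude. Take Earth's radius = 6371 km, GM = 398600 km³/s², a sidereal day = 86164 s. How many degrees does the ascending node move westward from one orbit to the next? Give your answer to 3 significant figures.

Semi-major axis a = 6371 + 1120 = 7491 km. Period T = 2π√(a³/μ) = 2π√(7491³/398600) = 6452.4 s = 107.54 min.
During one orbit Earth rotates (6452.4 / 86164) × 360° = 26.96°.

27.0°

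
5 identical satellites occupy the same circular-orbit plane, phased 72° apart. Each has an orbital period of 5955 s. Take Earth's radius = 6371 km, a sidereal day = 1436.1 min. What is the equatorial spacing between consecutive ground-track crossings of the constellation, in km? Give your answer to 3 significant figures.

553 km

Single-satellite node shift = (5955.0/86166) × 360° = 24.88°.
With 5 satellites evenly phased, successive equator crossings are 24.88/5 = 4.976° apart.
That is 4.976 × 111.2 = 553 km at the equator.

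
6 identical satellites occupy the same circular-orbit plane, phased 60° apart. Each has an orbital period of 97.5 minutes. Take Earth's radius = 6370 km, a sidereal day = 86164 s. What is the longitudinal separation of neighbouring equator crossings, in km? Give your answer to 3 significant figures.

T = 97.5 min = 5850.0 s.
Single-satellite node shift = (5850.0/86164) × 360° = 24.44°.
With 6 satellites evenly phased, successive equator crossings are 24.44/6 = 4.074° apart.
That is 4.074 × 111.2 = 453 km at the equator.

453 km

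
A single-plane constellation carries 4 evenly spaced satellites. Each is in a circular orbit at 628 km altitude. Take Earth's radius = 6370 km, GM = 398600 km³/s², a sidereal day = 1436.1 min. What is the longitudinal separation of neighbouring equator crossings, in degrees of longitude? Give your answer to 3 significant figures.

Semi-major axis a = 6370 + 628 = 6998 km. Period T = 2π√(a³/μ) = 2π√(6998³/398600) = 5826.0 s = 97.10 min.
Single-satellite node shift = (5826.0/86166) × 360° = 24.34°.
With 4 satellites evenly phased, successive equator crossings are 24.34/4 = 6.085° apart.

6.09°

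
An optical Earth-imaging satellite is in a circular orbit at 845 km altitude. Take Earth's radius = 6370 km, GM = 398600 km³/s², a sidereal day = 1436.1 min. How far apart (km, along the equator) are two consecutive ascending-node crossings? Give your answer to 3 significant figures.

Semi-major axis a = 6370 + 845 = 7215 km. Period T = 2π√(a³/μ) = 2π√(7215³/398600) = 6099.1 s = 101.65 min.
During one orbit Earth rotates (6099.1 / 86166) × 360° = 25.48°.
At the equator that is 25.48° × (2π·6370/360) km/° = 25.48 × 111.2 = 2833 km.

2830 km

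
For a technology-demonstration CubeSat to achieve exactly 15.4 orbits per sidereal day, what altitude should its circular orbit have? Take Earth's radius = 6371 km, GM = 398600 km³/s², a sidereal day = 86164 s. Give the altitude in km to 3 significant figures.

Required period T = 86164 / 15.4 = 5595.1 s.
From T = 2π√(a³/μ): a = (μ T²/4π²)^(1/3) = (398600 × 5595.1² / 4π²)^(1/3) = 6812 km.
Altitude h = a − R = 6812 − 6371 = 441 km.

441 km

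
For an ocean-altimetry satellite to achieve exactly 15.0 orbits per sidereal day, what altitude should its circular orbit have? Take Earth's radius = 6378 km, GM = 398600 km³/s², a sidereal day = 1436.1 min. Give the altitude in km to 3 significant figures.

554 km

Required period T = 86166 / 15.0 = 5744.4 s.
From T = 2π√(a³/μ): a = (μ T²/4π²)^(1/3) = (398600 × 5744.4² / 4π²)^(1/3) = 6932 km.
Altitude h = a − R = 6932 − 6378 = 554 km.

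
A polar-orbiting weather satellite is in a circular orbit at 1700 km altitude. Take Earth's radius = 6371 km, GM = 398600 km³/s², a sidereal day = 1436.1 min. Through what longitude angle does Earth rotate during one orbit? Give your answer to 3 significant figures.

Semi-major axis a = 6371 + 1700 = 8071 km. Period T = 2π√(a³/μ) = 2π√(8071³/398600) = 7216.1 s = 120.27 min.
During one orbit Earth rotates (7216.1 / 86166) × 360° = 30.15°.

30.1°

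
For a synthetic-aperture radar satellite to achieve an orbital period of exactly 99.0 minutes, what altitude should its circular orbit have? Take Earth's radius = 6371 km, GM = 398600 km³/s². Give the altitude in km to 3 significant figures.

718 km

T = 99.0 min = 5940.0 s.
From T = 2π√(a³/μ): a = (μ T²/4π²)^(1/3) = (398600 × 5940.0² / 4π²)^(1/3) = 7089 km.
Altitude h = a − R = 7089 − 6371 = 718 km.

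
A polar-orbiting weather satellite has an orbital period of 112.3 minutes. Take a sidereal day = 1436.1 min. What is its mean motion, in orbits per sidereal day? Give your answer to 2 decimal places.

12.79

T = 112.3 min = 6738.0 s.
Orbits per sidereal day = 86166 / 6738.0 = 12.788.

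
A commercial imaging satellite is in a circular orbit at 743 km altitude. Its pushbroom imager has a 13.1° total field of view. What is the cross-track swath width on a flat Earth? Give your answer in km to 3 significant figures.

Half-angle = 13.1°/2 = 6.55°.
Swath width ≈ 2h·tan(θ/2) = 2 × 743 × tan(6.55°) = 170.6 km.

171 km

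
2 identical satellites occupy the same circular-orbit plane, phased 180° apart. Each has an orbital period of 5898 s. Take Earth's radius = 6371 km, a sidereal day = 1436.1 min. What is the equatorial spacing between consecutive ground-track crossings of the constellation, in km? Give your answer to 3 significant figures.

1370 km

Single-satellite node shift = (5898.0/86166) × 360° = 24.64°.
With 2 satellites evenly phased, successive equator crossings are 24.64/2 = 12.321° apart.
That is 12.321 × 111.2 = 1370 km at the equator.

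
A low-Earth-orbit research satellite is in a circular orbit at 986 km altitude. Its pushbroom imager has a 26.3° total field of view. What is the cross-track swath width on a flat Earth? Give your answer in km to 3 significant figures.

Half-angle = 26.3°/2 = 13.15°.
Swath width ≈ 2h·tan(θ/2) = 2 × 986 × tan(13.15°) = 460.7 km.

461 km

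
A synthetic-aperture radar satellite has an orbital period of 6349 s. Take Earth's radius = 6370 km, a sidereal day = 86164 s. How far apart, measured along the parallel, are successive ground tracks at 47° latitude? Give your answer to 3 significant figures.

2010 km

Node shift per orbit = (6349.0/86164) × 360° = 26.53°.
Equatorial spacing = 26.53 × 111.2 km/° = 2949 km.
At 47° latitude, spacing = 2949 × cos(47°) = 2011 km.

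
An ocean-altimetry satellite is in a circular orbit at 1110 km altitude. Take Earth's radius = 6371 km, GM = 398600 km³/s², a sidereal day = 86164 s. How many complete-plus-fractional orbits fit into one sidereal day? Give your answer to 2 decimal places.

Semi-major axis a = 6371 + 1110 = 7481 km. Period T = 2π√(a³/μ) = 2π√(7481³/398600) = 6439.5 s = 107.32 min.
Orbits per sidereal day = 86164 / 6439.5 = 13.381.

13.38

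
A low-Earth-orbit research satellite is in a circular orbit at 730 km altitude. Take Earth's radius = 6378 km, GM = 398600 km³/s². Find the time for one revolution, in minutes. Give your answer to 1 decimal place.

Semi-major axis a = 6378 + 730 = 7108 km. Period T = 2π√(a³/μ) = 2π√(7108³/398600) = 5963.9 s = 99.40 min.

99.4 min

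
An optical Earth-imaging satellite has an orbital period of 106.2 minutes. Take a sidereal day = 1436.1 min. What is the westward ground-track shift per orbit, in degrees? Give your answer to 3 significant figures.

T = 106.2 min = 6372.0 s.
During one orbit Earth rotates (6372.0 / 86166) × 360° = 26.62°.

26.6°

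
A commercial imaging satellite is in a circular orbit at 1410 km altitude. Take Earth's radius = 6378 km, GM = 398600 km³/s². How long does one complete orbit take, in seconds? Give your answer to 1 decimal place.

Semi-major axis a = 6378 + 1410 = 7788 km. Period T = 2π√(a³/μ) = 2π√(7788³/398600) = 6839.9 s = 114.00 min.

6839.9 seconds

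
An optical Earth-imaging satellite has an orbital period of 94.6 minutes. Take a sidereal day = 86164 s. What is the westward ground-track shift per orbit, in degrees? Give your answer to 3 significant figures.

23.7°

T = 94.6 min = 5676.0 s.
During one orbit Earth rotates (5676.0 / 86164) × 360° = 23.71°.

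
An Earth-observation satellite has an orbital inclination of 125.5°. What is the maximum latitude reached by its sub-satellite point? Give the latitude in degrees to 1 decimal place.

54.5°

Retrograde orbit: the ground track reaches ±(180° − i) = ±(180 − 125.5) = ±54.5°.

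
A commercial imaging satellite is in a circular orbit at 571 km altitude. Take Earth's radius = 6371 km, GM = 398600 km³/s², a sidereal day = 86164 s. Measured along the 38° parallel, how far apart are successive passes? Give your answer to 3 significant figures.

2110 km

Semi-major axis a = 6371 + 571 = 6942 km. Period T = 2π√(a³/μ) = 2π√(6942³/398600) = 5756.2 s = 95.94 min.
Node shift per orbit = (5756.2/86164) × 360° = 24.05°.
Equatorial spacing = 24.05 × 111.2 km/° = 2674 km.
At 38° latitude, spacing = 2674 × cos(38°) = 2107 km.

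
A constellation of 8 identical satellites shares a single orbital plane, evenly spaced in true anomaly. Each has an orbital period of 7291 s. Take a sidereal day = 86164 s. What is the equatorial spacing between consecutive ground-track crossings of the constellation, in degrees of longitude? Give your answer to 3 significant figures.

Single-satellite node shift = (7291.0/86164) × 360° = 30.46°.
With 8 satellites evenly phased, successive equator crossings are 30.46/8 = 3.808° apart.

3.81°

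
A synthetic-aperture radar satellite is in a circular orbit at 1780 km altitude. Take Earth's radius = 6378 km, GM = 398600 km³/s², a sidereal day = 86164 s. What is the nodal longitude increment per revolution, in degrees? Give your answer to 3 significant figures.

30.6°

Semi-major axis a = 6378 + 1780 = 8158 km. Period T = 2π√(a³/μ) = 2π√(8158³/398600) = 7333.1 s = 122.22 min.
During one orbit Earth rotates (7333.1 / 86164) × 360° = 30.64°.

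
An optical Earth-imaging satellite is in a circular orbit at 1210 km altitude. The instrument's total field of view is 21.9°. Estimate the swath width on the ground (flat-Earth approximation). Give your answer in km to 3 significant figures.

Half-angle = 21.9°/2 = 10.95°.
Swath width ≈ 2h·tan(θ/2) = 2 × 1210 × tan(10.95°) = 468.2 km.

468 km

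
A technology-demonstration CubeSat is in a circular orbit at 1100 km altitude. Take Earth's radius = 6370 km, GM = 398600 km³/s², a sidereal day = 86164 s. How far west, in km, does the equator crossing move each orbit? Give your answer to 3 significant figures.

Semi-major axis a = 6370 + 1100 = 7470 km. Period T = 2π√(a³/μ) = 2π√(7470³/398600) = 6425.3 s = 107.09 min.
During one orbit Earth rotates (6425.3 / 86164) × 360° = 26.85°.
At the equator that is 26.85° × (2π·6370/360) km/° = 26.85 × 111.2 = 2985 km.

2980 km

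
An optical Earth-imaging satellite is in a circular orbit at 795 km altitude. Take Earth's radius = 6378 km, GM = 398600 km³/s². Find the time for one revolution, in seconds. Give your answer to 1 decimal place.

6045.9 seconds

Semi-major axis a = 6378 + 795 = 7173 km. Period T = 2π√(a³/μ) = 2π√(7173³/398600) = 6045.9 s = 100.77 min.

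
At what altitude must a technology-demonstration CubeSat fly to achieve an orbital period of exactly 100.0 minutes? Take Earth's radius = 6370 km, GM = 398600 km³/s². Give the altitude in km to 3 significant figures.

767 km

T = 100.0 min = 6000.0 s.
From T = 2π√(a³/μ): a = (μ T²/4π²)^(1/3) = (398600 × 6000.0² / 4π²)^(1/3) = 7137 km.
Altitude h = a − R = 7137 − 6370 = 767 km.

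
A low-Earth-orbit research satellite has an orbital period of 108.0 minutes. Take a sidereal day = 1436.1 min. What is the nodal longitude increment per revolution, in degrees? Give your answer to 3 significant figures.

27.1°

T = 108.0 min = 6480.0 s.
During one orbit Earth rotates (6480.0 / 86166) × 360° = 27.07°.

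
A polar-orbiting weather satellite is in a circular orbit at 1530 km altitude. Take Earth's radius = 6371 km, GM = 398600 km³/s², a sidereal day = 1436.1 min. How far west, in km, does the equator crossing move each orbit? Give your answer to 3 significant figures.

3250 km

Semi-major axis a = 6371 + 1530 = 7901 km. Period T = 2π√(a³/μ) = 2π√(7901³/398600) = 6989.3 s = 116.49 min.
During one orbit Earth rotates (6989.3 / 86166) × 360° = 29.20°.
At the equator that is 29.20° × (2π·6371/360) km/° = 29.20 × 111.2 = 3247 km.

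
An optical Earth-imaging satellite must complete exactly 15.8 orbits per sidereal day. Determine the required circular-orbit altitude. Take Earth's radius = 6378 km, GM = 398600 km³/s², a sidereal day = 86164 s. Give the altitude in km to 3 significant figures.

Required period T = 86164 / 15.8 = 5453.4 s.
From T = 2π√(a³/μ): a = (μ T²/4π²)^(1/3) = (398600 × 5453.4² / 4π²)^(1/3) = 6696 km.
Altitude h = a − R = 6696 − 6378 = 318 km.

318 km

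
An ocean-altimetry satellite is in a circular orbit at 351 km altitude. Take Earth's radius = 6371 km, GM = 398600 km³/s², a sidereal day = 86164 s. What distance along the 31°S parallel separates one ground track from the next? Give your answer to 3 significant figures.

Semi-major axis a = 6371 + 351 = 6722 km. Period T = 2π√(a³/μ) = 2π√(6722³/398600) = 5484.8 s = 91.41 min.
Node shift per orbit = (5484.8/86164) × 360° = 22.92°.
Equatorial spacing = 22.92 × 111.2 km/° = 2548 km.
At 31° latitude, spacing = 2548 × cos(31°) = 2184 km.

2180 km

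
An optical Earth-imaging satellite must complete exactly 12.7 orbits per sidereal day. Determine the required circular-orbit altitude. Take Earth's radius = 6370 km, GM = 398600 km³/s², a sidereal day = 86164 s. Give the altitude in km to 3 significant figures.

1380 km

Required period T = 86164 / 12.7 = 6784.6 s.
From T = 2π√(a³/μ): a = (μ T²/4π²)^(1/3) = (398600 × 6784.6² / 4π²)^(1/3) = 7746 km.
Altitude h = a − R = 7746 − 6370 = 1376 km.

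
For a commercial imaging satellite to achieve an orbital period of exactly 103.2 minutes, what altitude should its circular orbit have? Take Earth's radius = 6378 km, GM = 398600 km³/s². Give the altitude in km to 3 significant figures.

910 km

T = 103.2 min = 6192.0 s.
From T = 2π√(a³/μ): a = (μ T²/4π²)^(1/3) = (398600 × 6192.0² / 4π²)^(1/3) = 7288 km.
Altitude h = a − R = 7288 − 6378 = 910 km.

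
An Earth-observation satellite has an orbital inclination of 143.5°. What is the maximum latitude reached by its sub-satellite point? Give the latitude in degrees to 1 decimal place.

Retrograde orbit: the ground track reaches ±(180° − i) = ±(180 − 143.5) = ±36.5°.

36.5°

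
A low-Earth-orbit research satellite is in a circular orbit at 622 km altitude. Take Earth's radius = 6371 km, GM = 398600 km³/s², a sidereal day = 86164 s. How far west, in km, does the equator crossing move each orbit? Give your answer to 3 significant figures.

2700 km

Semi-major axis a = 6371 + 622 = 6993 km. Period T = 2π√(a³/μ) = 2π√(6993³/398600) = 5819.8 s = 97.00 min.
During one orbit Earth rotates (5819.8 / 86164) × 360° = 24.32°.
At the equator that is 24.32° × (2π·6371/360) km/° = 24.32 × 111.2 = 2704 km.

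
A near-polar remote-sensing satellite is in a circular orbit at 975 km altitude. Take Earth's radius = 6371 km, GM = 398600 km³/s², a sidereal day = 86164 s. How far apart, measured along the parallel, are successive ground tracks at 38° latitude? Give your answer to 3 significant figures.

Semi-major axis a = 6371 + 975 = 7346 km. Period T = 2π√(a³/μ) = 2π√(7346³/398600) = 6266.0 s = 104.43 min.
Node shift per orbit = (6266.0/86164) × 360° = 26.18°.
Equatorial spacing = 26.18 × 111.2 km/° = 2911 km.
At 38° latitude, spacing = 2911 × cos(38°) = 2294 km.

2290 km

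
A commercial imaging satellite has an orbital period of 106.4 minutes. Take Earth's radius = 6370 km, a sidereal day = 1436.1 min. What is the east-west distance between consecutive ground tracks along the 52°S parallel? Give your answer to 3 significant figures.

1830 km

T = 106.4 min = 6384.0 s.
Node shift per orbit = (6384.0/86166) × 360° = 26.67°.
Equatorial spacing = 26.67 × 111.2 km/° = 2965 km.
At 52° latitude, spacing = 2965 × cos(52°) = 1826 km.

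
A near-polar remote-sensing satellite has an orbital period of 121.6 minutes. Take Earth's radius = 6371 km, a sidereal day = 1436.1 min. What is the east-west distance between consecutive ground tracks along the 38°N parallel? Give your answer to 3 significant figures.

T = 121.6 min = 7296.0 s.
Node shift per orbit = (7296.0/86166) × 360° = 30.48°.
Equatorial spacing = 30.48 × 111.2 km/° = 3390 km.
At 38° latitude, spacing = 3390 × cos(38°) = 2671 km.

2670 km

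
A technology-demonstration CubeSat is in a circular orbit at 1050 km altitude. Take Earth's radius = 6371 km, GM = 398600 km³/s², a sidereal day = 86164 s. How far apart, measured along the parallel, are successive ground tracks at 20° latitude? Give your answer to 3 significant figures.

2780 km

Semi-major axis a = 6371 + 1050 = 7421 km. Period T = 2π√(a³/μ) = 2π√(7421³/398600) = 6362.2 s = 106.04 min.
Node shift per orbit = (6362.2/86164) × 360° = 26.58°.
Equatorial spacing = 26.58 × 111.2 km/° = 2956 km.
At 20° latitude, spacing = 2956 × cos(20°) = 2777 km.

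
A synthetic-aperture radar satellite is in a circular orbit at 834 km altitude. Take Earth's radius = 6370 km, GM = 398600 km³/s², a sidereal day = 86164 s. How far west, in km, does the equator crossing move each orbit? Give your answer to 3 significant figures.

Semi-major axis a = 6370 + 834 = 7204 km. Period T = 2π√(a³/μ) = 2π√(7204³/398600) = 6085.2 s = 101.42 min.
During one orbit Earth rotates (6085.2 / 86164) × 360° = 25.42°.
At the equator that is 25.42° × (2π·6370/360) km/° = 25.42 × 111.2 = 2827 km.

2830 km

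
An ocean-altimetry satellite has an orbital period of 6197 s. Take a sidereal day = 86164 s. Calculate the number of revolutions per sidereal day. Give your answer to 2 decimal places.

Orbits per sidereal day = 86164 / 6197.0 = 13.904.

13.90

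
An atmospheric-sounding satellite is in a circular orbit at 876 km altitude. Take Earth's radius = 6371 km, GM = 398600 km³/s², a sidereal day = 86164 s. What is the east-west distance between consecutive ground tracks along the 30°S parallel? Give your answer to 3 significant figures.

Semi-major axis a = 6371 + 876 = 7247 km. Period T = 2π√(a³/μ) = 2π√(7247³/398600) = 6139.7 s = 102.33 min.
Node shift per orbit = (6139.7/86164) × 360° = 25.65°.
Equatorial spacing = 25.65 × 111.2 km/° = 2852 km.
At 30° latitude, spacing = 2852 × cos(30°) = 2470 km.

2470 km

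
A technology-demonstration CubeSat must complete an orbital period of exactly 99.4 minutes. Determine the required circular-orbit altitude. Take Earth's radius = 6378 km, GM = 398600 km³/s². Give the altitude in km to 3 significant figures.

730 km

T = 99.4 min = 5964.0 s.
From T = 2π√(a³/μ): a = (μ T²/4π²)^(1/3) = (398600 × 5964.0² / 4π²)^(1/3) = 7108 km.
Altitude h = a − R = 7108 − 6378 = 730 km.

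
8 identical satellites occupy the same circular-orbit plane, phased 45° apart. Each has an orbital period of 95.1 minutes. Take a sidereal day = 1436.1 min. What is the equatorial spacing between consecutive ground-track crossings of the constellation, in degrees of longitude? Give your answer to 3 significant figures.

2.98°

T = 95.1 min = 5706.0 s.
Single-satellite node shift = (5706.0/86166) × 360° = 23.84°.
With 8 satellites evenly phased, successive equator crossings are 23.84/8 = 2.980° apart.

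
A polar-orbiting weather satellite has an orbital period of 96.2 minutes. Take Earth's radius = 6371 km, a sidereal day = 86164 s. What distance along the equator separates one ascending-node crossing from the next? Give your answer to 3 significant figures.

T = 96.2 min = 5772.0 s.
During one orbit Earth rotates (5772.0 / 86164) × 360° = 24.12°.
At the equator that is 24.12° × (2π·6371/360) km/° = 24.12 × 111.2 = 2682 km.

2680 km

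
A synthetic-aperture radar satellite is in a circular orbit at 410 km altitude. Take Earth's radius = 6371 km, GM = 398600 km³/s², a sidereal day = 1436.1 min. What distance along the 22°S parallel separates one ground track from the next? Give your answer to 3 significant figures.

2390 km

Semi-major axis a = 6371 + 410 = 6781 km. Period T = 2π√(a³/μ) = 2π√(6781³/398600) = 5557.1 s = 92.62 min.
Node shift per orbit = (5557.1/86166) × 360° = 23.22°.
Equatorial spacing = 23.22 × 111.2 km/° = 2582 km.
At 22° latitude, spacing = 2582 × cos(22°) = 2394 km.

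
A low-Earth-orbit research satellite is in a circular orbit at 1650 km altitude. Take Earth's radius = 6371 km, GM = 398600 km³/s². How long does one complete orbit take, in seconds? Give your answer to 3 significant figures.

Semi-major axis a = 6371 + 1650 = 8021 km. Period T = 2π√(a³/μ) = 2π√(8021³/398600) = 7149.1 s = 119.15 min.

7150 seconds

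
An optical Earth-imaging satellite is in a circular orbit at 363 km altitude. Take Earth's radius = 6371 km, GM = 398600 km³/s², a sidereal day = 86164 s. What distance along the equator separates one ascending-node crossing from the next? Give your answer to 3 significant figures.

2550 km

Semi-major axis a = 6371 + 363 = 6734 km. Period T = 2π√(a³/μ) = 2π√(6734³/398600) = 5499.5 s = 91.66 min.
During one orbit Earth rotates (5499.5 / 86164) × 360° = 22.98°.
At the equator that is 22.98° × (2π·6371/360) km/° = 22.98 × 111.2 = 2555 km.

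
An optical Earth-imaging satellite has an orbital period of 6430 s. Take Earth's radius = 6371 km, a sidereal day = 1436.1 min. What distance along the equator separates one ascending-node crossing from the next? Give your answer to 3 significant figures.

2990 km

During one orbit Earth rotates (6430.0 / 86166) × 360° = 26.86°.
At the equator that is 26.86° × (2π·6371/360) km/° = 26.86 × 111.2 = 2987 km.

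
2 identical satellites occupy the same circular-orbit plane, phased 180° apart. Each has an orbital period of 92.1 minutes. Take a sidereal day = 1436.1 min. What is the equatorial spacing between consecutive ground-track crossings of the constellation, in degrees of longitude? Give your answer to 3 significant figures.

T = 92.1 min = 5526.0 s.
Single-satellite node shift = (5526.0/86166) × 360° = 23.09°.
With 2 satellites evenly phased, successive equator crossings are 23.09/2 = 11.544° apart.

11.5°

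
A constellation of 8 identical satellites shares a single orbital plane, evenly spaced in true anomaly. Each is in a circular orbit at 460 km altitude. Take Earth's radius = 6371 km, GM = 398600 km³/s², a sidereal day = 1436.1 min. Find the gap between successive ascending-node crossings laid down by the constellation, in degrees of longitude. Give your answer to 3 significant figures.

2.93°

Semi-major axis a = 6371 + 460 = 6831 km. Period T = 2π√(a³/μ) = 2π√(6831³/398600) = 5618.7 s = 93.65 min.
Single-satellite node shift = (5618.7/86166) × 360° = 23.47°.
With 8 satellites evenly phased, successive equator crossings are 23.47/8 = 2.934° apart.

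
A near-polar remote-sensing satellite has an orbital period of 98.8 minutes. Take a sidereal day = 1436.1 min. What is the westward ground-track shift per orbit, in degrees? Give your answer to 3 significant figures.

24.8°

T = 98.8 min = 5928.0 s.
During one orbit Earth rotates (5928.0 / 86166) × 360° = 24.77°.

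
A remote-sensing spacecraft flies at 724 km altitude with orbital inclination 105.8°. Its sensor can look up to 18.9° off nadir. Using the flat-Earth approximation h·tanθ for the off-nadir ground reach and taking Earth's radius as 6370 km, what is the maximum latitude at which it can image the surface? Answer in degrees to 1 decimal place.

76.4°

Retrograde orbit: the ground track reaches ±(180° − i) = ±(180 − 105.8) = ±74.2°.
Sensor half-swath on the ground ≈ 724·tan(18.9°) = 248 km = 2.23° of latitude.
Maximum observable latitude ≈ 74.2 + 2.23 = 76.4°.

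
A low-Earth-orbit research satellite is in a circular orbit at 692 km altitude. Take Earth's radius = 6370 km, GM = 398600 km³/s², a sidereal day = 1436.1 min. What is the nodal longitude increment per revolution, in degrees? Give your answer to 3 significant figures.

Semi-major axis a = 6370 + 692 = 7062 km. Period T = 2π√(a³/μ) = 2π√(7062³/398600) = 5906.1 s = 98.44 min.
During one orbit Earth rotates (5906.1 / 86166) × 360° = 24.68°.

24.7°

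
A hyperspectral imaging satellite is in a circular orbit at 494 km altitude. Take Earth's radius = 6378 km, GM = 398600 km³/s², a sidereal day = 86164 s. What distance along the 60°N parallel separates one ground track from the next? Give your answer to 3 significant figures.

Semi-major axis a = 6378 + 494 = 6872 km. Period T = 2π√(a³/μ) = 2π√(6872³/398600) = 5669.4 s = 94.49 min.
Node shift per orbit = (5669.4/86164) × 360° = 23.69°.
Equatorial spacing = 23.69 × 111.3 km/° = 2637 km.
At 60° latitude, spacing = 2637 × cos(60°) = 1318 km.

1320 km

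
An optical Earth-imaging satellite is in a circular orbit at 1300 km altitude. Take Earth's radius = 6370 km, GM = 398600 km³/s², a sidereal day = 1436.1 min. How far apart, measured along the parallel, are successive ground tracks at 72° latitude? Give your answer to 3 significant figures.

960 km

Semi-major axis a = 6370 + 1300 = 7670 km. Period T = 2π√(a³/μ) = 2π√(7670³/398600) = 6685.0 s = 111.42 min.
Node shift per orbit = (6685.0/86166) × 360° = 27.93°.
Equatorial spacing = 27.93 × 111.2 km/° = 3105 km.
At 72° latitude, spacing = 3105 × cos(72°) = 960 km.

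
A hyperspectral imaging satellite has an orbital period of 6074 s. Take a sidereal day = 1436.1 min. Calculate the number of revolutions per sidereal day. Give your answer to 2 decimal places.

Orbits per sidereal day = 86166 / 6074.0 = 14.186.

14.19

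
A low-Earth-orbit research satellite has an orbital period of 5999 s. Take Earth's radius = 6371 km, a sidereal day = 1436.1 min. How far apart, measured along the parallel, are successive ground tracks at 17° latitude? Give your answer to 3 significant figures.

2670 km

Node shift per orbit = (5999.0/86166) × 360° = 25.06°.
Equatorial spacing = 25.06 × 111.2 km/° = 2787 km.
At 17° latitude, spacing = 2787 × cos(17°) = 2665 km.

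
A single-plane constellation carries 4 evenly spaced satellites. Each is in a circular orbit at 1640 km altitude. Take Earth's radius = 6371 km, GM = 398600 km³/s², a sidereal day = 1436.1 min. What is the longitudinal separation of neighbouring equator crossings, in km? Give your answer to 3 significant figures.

829 km

Semi-major axis a = 6371 + 1640 = 8011 km. Period T = 2π√(a³/μ) = 2π√(8011³/398600) = 7135.8 s = 118.93 min.
Single-satellite node shift = (7135.8/86166) × 360° = 29.81°.
With 4 satellites evenly phased, successive equator crossings are 29.81/4 = 7.453° apart.
That is 7.453 × 111.2 = 829 km at the equator.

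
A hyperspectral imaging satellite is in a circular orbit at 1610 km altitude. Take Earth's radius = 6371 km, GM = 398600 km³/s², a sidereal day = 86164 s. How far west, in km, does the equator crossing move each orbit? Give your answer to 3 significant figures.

3300 km

Semi-major axis a = 6371 + 1610 = 7981 km. Period T = 2π√(a³/μ) = 2π√(7981³/398600) = 7095.7 s = 118.26 min.
During one orbit Earth rotates (7095.7 / 86164) × 360° = 29.65°.
At the equator that is 29.65° × (2π·6371/360) km/° = 29.65 × 111.2 = 3297 km.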